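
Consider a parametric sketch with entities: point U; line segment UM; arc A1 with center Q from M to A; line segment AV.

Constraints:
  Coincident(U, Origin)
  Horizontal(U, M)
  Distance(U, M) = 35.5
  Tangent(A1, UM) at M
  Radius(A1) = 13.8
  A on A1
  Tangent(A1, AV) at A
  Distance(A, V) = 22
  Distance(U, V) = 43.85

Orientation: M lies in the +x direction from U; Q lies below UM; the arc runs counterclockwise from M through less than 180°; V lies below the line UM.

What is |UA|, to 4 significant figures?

26.42

U is at the origin; U and M share the same y with |UM| = 35.5 and M on the +x side, so M = (35.50, 0.000). Since A1 is tangent to UM there, QM ⟂ UM, so Q = M + (0, -13.8) = (35.50, -13.80). Since QA ⟂ AV (tangency), |QV| = √(13.8² + 22.0²) = 25.97 regardless of where A sits on A1. So V lies on both circle(U, 43.85) and circle(Q, 25.97); the below-UM intersection is V = (23.66, -36.92). A is the foot of the tangent from V: A = (21.75, -15.00).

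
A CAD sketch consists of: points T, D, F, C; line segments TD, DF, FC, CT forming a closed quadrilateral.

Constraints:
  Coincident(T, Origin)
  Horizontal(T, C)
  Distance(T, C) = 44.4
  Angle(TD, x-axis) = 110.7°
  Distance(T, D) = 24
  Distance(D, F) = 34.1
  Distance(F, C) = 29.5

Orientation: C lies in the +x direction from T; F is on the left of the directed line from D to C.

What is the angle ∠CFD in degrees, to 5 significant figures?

129.05°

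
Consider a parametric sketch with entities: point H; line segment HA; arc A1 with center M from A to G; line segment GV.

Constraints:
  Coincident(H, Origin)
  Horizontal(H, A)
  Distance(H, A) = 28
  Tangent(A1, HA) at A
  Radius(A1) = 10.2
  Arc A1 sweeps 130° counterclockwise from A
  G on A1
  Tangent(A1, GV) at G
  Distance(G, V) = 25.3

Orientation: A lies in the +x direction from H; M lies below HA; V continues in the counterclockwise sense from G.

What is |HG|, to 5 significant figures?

26.235

A1 meets HA tangentially, so MA is at right angles to HA, so M = A + (0, -10.2) = (28.000, -10.200). On A1, A sits at bearing 90° from M; a 130° counterclockwise sweep puts G at bearing 220°, so G = M + 10.2·(cos 220°, sin 220°) = (20.186, -16.756). Then |HG| = |G − H| = 26.235.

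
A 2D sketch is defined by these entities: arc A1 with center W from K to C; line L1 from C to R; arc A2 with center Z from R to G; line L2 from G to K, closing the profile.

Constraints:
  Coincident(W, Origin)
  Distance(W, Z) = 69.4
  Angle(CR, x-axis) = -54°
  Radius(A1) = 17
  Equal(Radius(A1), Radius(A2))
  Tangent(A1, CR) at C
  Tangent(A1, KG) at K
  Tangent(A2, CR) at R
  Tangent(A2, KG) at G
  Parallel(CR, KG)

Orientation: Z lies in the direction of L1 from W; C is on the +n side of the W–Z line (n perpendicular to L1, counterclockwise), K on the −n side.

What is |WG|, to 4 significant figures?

71.45

Tangency of A1 to both parallel lines with radius 17.0 puts C and K at W ± 17.0·n: C = (13.75, 9.992), K = (-13.75, -9.992). Equal radii place R and G the same way about Z: R = Z + 17.0·n = (54.55, -46.15), G = Z − 17.0·n = (27.04, -66.14). Then |WG| = |G − W| = 71.45.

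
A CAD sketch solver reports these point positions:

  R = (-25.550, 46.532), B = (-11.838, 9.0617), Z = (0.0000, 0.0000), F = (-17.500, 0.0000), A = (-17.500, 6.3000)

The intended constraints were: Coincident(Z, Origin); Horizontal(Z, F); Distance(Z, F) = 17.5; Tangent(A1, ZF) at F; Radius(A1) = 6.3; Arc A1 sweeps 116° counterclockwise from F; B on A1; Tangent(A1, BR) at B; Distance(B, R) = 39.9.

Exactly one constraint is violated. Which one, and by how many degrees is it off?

Tangent(A1, BR) at B — off by 5.90°.

Z = (0.00, 0.00) ✓; Z.y = 0.00, F.y = 0.00 ✓; |ZF| = 17.50 ✓; ∠(AF, FZ) = 90.00° ✓; |AF| = 6.300 ✓; bearing(A→B) − bearing(A→F) = 116.0° ✓; |AB| = 6.300 ✓; ∠(AB, BR) = 95.90° ✗; |BR| = 39.90 ✓.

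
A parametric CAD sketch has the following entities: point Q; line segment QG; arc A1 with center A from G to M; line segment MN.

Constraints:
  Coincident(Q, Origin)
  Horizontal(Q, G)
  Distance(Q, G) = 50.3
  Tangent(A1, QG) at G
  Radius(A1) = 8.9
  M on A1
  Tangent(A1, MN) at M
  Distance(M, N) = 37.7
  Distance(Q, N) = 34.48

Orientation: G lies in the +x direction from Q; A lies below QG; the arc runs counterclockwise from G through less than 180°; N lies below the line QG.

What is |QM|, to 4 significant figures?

44.01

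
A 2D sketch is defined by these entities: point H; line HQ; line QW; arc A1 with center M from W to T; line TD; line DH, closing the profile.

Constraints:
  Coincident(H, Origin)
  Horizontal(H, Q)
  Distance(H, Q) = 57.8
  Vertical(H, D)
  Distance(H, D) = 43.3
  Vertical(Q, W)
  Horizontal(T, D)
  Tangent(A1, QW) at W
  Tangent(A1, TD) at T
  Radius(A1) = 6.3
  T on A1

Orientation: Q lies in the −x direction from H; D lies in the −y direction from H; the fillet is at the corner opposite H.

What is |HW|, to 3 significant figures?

68.6

The virtual corner opposite H is at (-57.8, -43.3). A1 meets QW tangentially, so MW is at right angles to QW and tangency of A1 to TD means the radius MT is perpendicular to TD, with radius 6.3, so the center M sits 6.3 in from both sides at M = (-51.5, -37.0). That places the tangent points at W = (-57.8, -37.0) on QW and T = (-51.5, -43.3) on TD. Then |HW| = |W − H| = 68.6.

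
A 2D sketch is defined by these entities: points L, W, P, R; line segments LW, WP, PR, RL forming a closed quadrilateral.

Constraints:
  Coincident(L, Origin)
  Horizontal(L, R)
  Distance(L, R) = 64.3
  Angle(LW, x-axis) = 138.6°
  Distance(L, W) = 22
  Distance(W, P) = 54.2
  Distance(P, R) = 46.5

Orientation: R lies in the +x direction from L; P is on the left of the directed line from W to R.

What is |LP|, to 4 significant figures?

48.58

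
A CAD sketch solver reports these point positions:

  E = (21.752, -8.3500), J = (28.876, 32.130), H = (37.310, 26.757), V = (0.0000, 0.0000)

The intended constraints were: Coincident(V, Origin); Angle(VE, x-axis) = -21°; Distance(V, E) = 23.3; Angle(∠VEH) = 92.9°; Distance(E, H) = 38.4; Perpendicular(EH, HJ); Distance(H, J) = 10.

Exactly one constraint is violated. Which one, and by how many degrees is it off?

Perpendicular(EH, HJ) — off by 8.60°.

V = (0.00, 0.00) ✓; VE at -21.00° ✓; |VE| = 23.30 ✓; ∠VEH = 92.90° ✓; |EH| = 38.40 ✓; ∠(EH, HJ) = 81.40° ✗; |HJ| = 10.00 ✓.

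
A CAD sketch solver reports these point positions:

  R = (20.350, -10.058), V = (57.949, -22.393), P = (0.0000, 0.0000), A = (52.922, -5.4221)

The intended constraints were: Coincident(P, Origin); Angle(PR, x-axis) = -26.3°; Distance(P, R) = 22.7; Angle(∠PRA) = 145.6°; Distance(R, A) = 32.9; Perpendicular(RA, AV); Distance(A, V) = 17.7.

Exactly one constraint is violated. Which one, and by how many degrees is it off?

Perpendicular(RA, AV) — off by 8.40°.

P = (0.00, 0.00) ✓; PR at -26.30° ✓; |PR| = 22.70 ✓; ∠PRA = 145.6° ✓; |RA| = 32.90 ✓; ∠(RA, AV) = 81.60° ✗; |AV| = 17.70 ✓.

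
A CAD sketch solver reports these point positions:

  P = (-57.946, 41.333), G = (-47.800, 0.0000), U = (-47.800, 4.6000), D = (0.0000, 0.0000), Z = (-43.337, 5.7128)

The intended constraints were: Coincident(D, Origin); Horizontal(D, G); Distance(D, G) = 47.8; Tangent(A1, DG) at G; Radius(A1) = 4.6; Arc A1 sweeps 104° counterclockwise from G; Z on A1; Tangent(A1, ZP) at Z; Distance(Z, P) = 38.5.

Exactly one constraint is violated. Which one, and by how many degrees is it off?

Tangent(A1, ZP) at Z — off by 8.30°.

D = (0.00, 0.00) ✓; D.y = 0.00, G.y = 0.00 ✓; |DG| = 47.80 ✓; ∠(UG, GD) = 90.00° ✓; |UG| = 4.600 ✓; bearing(U→Z) − bearing(U→G) = 104.0° ✓; |UZ| = 4.600 ✓; ∠(UZ, ZP) = 81.70° ✗; |ZP| = 38.50 ✓.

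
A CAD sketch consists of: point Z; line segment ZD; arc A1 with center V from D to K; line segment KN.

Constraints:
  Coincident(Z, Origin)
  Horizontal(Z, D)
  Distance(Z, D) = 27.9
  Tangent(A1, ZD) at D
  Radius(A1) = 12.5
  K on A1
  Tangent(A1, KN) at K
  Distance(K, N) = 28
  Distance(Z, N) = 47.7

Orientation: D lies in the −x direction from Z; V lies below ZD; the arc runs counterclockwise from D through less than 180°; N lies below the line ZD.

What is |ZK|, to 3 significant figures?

42.9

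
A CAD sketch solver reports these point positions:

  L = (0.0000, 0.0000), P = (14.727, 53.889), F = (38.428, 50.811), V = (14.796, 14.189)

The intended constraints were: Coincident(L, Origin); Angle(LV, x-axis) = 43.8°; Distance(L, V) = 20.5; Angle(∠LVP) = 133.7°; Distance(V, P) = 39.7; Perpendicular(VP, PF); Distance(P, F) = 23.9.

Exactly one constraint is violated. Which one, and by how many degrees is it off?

Perpendicular(VP, PF) — off by 7.50°.

L = (0.00, 0.00) ✓; LV at 43.80° ✓; |LV| = 20.50 ✓; ∠LVP = 133.7° ✓; |VP| = 39.70 ✓; ∠(VP, PF) = 97.50° ✗; |PF| = 23.90 ✓.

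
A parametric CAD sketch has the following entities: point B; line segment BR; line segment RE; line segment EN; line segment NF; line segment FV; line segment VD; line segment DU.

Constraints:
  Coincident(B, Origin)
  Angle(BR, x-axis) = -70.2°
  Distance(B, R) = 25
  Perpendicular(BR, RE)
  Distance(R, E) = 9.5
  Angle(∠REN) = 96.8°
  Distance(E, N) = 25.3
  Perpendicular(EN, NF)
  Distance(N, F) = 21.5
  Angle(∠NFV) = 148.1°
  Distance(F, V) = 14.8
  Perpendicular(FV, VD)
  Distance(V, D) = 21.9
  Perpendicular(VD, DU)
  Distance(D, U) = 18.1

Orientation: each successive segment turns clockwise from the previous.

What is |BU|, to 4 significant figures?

16.13

FV is perpendicular to VD, so VD runs at -95.30°; with |VD| = 21.9, D = (20.14, -17.66). VD is perpendicular to DU, so DU runs at 174.7°; with |DU| = 18.1, U = (2.117, -15.99). Then |BU| = |U − B| = 16.13.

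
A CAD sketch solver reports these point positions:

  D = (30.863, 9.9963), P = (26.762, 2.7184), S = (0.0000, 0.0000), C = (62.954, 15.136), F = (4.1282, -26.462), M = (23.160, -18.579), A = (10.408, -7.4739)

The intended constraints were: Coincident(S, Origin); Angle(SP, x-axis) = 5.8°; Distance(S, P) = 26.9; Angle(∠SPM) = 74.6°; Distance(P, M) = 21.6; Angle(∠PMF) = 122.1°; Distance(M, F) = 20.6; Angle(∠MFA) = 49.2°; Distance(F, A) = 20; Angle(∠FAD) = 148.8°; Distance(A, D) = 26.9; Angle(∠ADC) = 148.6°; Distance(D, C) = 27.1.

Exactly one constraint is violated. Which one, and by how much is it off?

Distance(D, C) = 27.1 — off by 5.40.

S = (0.00, 0.00) ✓; SP at 5.800° ✓; |SP| = 26.90 ✓; ∠SPM = 74.60° ✓; |PM| = 21.60 ✓; ∠PMF = 122.1° ✓; |MF| = 20.60 ✓; ∠MFA = 49.20° ✓; |FA| = 20.00 ✓; ∠FAD = 148.8° ✓; |AD| = 26.90 ✓; ∠ADC = 148.6° ✓; |DC| = 32.50 ✗.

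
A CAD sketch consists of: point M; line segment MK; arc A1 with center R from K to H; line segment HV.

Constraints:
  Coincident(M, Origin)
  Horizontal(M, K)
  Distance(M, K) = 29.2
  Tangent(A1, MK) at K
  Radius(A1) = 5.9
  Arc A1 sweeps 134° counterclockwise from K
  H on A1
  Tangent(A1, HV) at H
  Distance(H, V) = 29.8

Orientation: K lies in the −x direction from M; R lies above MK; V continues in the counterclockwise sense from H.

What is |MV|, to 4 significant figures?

55.43

M is at the origin; MK is horizontal with |MK| = 29.2 and K on the −x side, so K = (-29.20, 0.000). A1 meets MK tangentially, so RK is at right angles to MK, so R = K + (0, 5.9) = (-29.20, 5.900). On A1, K sits at bearing -90° from R; a 134° counterclockwise sweep puts H at bearing 44°, so H = R + 5.9·(cos 44°, sin 44°) = (-24.96, 9.998). A1 meets HV tangentially, so RH is at right angles to HV, so HV runs along (−sin 44°, cos 44°); with |HV| = 29.8, V = (-45.66, 31.43). Then |MV| = |V − M| = 55.43.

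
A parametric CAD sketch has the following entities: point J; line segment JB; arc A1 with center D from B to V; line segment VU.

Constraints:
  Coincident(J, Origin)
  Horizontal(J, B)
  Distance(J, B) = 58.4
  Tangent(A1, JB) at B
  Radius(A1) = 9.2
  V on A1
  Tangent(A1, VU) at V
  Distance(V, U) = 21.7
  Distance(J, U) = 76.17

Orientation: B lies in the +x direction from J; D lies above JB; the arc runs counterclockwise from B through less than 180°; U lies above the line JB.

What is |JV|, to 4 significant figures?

68.01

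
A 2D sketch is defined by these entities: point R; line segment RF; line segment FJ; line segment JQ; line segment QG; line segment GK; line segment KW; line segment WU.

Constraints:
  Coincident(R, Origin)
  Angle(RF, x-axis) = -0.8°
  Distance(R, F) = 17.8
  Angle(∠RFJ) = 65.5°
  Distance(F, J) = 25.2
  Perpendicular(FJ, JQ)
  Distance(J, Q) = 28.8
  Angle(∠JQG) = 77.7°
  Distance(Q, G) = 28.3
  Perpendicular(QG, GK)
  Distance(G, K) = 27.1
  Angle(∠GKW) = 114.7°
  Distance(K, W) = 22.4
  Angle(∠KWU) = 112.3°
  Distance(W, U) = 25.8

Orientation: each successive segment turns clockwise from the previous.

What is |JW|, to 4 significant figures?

8.517

R is at the origin; RF runs at -0.8° with length 17.8, so F = (17.80, -0.2485). ∠RFJ = 65.5° gives FJ at -115.3° from the x-axis; with |FJ| = 25.2, J = (7.029, -23.03). FJ is perpendicular to JQ, so JQ runs at 154.7°; with |JQ| = 28.8, Q = (-19.01, -10.72). ∠JQG = 77.7° gives QG at 52.40° from the x-axis; with |QG| = 28.3, G = (-1.742, 11.70). QG is perpendicular to GK, so GK runs at -37.60°; with |GK| = 27.1, K = (19.73, -4.837). ∠GKW = 114.7° gives KW at -102.9° from the x-axis; with |KW| = 22.4, W = (14.73, -26.67). Then |JW| = |W − J| = 8.517.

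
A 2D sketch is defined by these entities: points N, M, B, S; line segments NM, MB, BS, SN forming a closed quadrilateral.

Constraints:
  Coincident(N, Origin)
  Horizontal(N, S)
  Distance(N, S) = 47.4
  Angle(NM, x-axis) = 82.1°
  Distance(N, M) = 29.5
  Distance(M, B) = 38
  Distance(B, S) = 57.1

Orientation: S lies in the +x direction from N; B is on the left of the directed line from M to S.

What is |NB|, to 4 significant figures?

63.61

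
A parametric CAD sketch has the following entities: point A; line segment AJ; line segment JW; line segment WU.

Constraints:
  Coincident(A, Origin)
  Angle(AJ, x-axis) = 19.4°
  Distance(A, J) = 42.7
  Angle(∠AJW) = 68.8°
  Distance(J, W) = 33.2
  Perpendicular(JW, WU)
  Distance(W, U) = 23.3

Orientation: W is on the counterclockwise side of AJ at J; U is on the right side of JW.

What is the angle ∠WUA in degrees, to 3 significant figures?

15.7°

A is at the origin; AJ runs at 19.4° with length 42.7, so J = 42.7·(cos 19.4°, sin 19.4°) = (40.3, 14.2). ∠AJW = 68.8°, so JW runs at 19.4° + (180° − 68.8°) = 131° from the x-axis; with |JW| = 33.2, W = J + 33.2·(cos 131°, sin 131°) = (18.7, 39.4). JW is perpendicular to WU; with |WU| = 23.3 on the right of JW, U = W + 23.3·(0.759, 0.651) = (36.4, 54.6). Then cos ∠WUA = UW·UA / (|UW||UA|), giving 15.7°.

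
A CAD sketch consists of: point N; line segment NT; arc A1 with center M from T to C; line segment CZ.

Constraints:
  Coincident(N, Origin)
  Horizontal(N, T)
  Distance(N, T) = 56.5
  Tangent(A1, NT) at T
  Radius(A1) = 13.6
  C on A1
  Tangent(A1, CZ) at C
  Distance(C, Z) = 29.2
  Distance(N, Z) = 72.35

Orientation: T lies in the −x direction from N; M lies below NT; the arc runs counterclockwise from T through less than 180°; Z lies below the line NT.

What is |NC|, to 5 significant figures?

71.459

Checks: N = (0.00, 0.00) ✓; |MC| = 13.60 ✓; ∠(MC, CZ) = 90.00° ✓; |CZ| = 29.20 ✓; |NZ| = 72.35 ✓.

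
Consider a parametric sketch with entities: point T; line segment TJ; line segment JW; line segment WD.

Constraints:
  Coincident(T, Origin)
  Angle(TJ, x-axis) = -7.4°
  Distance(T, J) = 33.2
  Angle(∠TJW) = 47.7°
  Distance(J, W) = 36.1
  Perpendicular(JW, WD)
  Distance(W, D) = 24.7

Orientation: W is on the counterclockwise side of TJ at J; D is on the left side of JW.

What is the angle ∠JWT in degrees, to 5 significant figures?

60.743°

T is at the origin; TJ runs at -7.4° with length 33.2, so J = 33.2·(cos -7.4°, sin -7.4°) = (32.923, -4.2760). ∠TJW = 47.7°, so JW runs at -7.4° + (180° − 47.7°) = 124.90° from the x-axis; with |JW| = 36.1, W = J + 36.1·(cos 124.90°, sin 124.90°) = (12.269, 25.331). Then cos ∠JWT = WJ·WT / (|WJ||WT|), giving 60.743°.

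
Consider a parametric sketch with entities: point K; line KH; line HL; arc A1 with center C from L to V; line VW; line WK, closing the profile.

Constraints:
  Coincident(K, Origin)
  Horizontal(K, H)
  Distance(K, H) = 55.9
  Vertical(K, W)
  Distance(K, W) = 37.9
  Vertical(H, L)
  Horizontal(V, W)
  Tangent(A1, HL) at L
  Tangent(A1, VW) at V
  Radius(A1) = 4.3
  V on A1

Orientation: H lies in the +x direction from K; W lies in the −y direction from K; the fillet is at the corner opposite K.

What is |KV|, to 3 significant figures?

64.0

K is at the origin; K and H share the same y with |KH| = 55.9 and H on the +x side, so H = (55.9, 0.00). KW is vertical with |KW| = 37.9 and W on the −y side, so W = (0.00, -37.9). The virtual corner opposite K is at (55.9, -37.9). Tangency of A1 to HL means the radius CL is perpendicular to HL and tangency of A1 to VW means the radius CV is perpendicular to VW, with radius 4.3, so the center C sits 4.3 in from both sides at C = (51.6, -33.6). That places the tangent points at L = (55.9, -33.6) on HL and V = (51.6, -37.9) on VW. Then |KV| = |V − K| = 64.0.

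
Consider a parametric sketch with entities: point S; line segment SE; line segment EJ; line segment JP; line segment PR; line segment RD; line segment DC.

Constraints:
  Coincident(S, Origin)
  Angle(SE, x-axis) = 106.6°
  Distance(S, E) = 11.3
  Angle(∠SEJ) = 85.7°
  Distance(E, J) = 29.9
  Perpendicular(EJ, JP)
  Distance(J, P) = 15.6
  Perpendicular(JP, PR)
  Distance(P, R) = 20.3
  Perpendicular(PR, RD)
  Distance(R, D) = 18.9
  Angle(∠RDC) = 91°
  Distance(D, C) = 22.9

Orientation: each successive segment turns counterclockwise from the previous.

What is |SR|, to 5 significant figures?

9.7660

S is at the origin; SE runs at 106.6° with length 11.3, so E = (-3.2283, 10.829). ∠SEJ = 85.7° gives EJ at -159.10° from the x-axis; with |EJ| = 29.9, J = (-31.161, 0.16258). EJ is perpendicular to JP, so JP runs at -69.100°; with |JP| = 15.6, P = (-25.596, -14.411). JP is perpendicular to PR, so PR runs at 20.900°; with |PR| = 20.3, R = (-6.6315, -7.1692). Then |SR| = |R − S| = 9.7660.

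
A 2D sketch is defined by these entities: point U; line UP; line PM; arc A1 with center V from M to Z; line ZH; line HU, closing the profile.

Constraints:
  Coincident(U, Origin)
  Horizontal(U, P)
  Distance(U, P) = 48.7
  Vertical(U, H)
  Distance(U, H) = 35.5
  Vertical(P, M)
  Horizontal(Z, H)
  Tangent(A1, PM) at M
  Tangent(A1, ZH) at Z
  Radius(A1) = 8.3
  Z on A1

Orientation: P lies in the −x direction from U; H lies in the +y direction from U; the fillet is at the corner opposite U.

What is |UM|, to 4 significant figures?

55.78

U is at the origin; U and P share the same y with |UP| = 48.7 and P on the −x side, so P = (-48.70, 0.000). U and H share the same x with |UH| = 35.5 and H on the +y side, so H = (0.000, 35.50). The virtual corner opposite U is at (-48.70, 35.50). Since A1 is tangent to PM there, VM ⟂ PM and tangency of A1 to ZH means the radius VZ is perpendicular to ZH, with radius 8.3, so the center V sits 8.3 in from both sides at V = (-40.40, 27.20). That places the tangent points at M = (-48.70, 27.20) on PM and Z = (-40.40, 35.50) on ZH. Then |UM| = |M − U| = 55.78.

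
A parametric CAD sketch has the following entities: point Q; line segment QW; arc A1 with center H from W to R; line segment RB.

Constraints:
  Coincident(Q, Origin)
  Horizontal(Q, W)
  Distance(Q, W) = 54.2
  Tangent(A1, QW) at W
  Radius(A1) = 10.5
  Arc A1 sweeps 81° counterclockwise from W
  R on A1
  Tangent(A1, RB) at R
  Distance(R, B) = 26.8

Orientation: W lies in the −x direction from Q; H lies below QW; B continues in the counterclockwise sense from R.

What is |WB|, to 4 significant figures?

38.21

Q is at the origin; Q and W share the same y with |QW| = 54.2 and W on the −x side, so W = (-54.20, 0.000). Since A1 is tangent to QW there, HW ⟂ QW, so H = W + (0, -10.5) = (-54.20, -10.50). On A1, W sits at bearing 90° from H; an 81° counterclockwise sweep puts R at bearing 171°, so R = H + 10.5·(cos 171°, sin 171°) = (-64.57, -8.857). Since A1 is tangent to RB there, HR ⟂ RB, so RB runs along (−sin 171°, cos 171°); with |RB| = 26.8, B = (-68.76, -35.33). Then |WB| = |B − W| = 38.21.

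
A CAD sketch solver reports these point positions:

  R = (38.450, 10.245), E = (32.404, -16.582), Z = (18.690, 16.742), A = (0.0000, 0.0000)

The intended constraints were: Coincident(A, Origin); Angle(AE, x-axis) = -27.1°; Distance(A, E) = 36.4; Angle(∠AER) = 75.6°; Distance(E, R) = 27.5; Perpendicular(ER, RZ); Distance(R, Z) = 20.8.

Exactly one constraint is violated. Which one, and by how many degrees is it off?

Perpendicular(ER, RZ) — off by 5.50°.

A = (0.00, 0.00) ✓; AE at -27.10° ✓; |AE| = 36.40 ✓; ∠AER = 75.60° ✓; |ER| = 27.50 ✓; ∠(ER, RZ) = 84.50° ✗; |RZ| = 20.80 ✓.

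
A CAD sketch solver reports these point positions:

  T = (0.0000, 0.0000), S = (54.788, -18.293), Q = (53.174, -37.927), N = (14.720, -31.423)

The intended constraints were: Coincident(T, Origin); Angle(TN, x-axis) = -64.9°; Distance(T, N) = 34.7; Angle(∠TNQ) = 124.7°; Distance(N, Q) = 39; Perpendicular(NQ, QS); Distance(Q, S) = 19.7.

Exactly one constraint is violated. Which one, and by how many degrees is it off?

Perpendicular(NQ, QS) — off by 4.90°.

T = (0.00, 0.00) ✓; TN at -64.90° ✓; |TN| = 34.70 ✓; ∠TNQ = 124.7° ✓; |NQ| = 39.00 ✓; ∠(NQ, QS) = 94.90° ✗; |QS| = 19.70 ✓.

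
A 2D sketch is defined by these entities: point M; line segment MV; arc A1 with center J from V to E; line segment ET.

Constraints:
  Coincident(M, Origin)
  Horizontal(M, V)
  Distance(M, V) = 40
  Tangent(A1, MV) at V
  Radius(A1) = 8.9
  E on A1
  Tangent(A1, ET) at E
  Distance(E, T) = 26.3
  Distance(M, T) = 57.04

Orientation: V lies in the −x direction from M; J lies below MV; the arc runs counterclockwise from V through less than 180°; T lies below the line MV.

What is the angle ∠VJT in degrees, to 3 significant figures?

172°

Checks: ∠(JV, VM) = 90.00° ✓; |JE| = 8.900 ✓; ∠(JE, ET) = 90.00° ✓; |ET| = 26.30 ✓; |MT| = 57.04 ✓.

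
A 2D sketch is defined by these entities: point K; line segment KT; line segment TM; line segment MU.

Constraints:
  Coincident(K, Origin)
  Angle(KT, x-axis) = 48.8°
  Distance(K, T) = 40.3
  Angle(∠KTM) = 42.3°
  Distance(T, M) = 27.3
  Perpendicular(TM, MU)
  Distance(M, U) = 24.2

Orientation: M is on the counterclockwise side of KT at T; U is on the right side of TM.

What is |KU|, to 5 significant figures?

51.384

K is at the origin; KT runs at 48.8° with length 40.3, so T = 40.3·(cos 48.8°, sin 48.8°) = (26.545, 30.322). ∠KTM = 42.3°, so TM runs at 48.8° + (180° − 42.3°) = 186.50° from the x-axis; with |TM| = 27.3, M = T + 27.3·(cos 186.50°, sin 186.50°) = (-0.57933, 27.232). TM ⟂ MU; with |MU| = 24.2 on the right of TM, U = M + 24.2·(-0.11320, 0.99357) = (-3.3188, 51.276). Then |KU| = |U − K| = 51.384.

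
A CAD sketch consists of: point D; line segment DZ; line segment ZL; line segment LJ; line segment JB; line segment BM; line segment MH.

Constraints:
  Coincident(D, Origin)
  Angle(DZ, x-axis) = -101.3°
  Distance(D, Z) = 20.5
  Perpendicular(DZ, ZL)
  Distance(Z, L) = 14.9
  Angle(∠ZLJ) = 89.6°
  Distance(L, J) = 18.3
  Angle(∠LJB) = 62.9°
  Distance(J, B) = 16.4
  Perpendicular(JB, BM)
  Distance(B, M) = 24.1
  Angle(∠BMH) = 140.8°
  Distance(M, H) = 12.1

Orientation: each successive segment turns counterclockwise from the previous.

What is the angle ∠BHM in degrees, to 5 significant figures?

26.332°

D is at the origin; DZ runs at -101.3° with length 20.5, so Z = (-4.0169, -20.103). DZ ⟂ ZL, so ZL runs at -11.300°; with |ZL| = 14.9, L = (10.594, -23.022). ∠ZLJ = 89.6° gives LJ at 79.100° from the x-axis; with |LJ| = 18.3, J = (14.055, -5.0524). ∠LJB = 62.9° gives JB at -163.80° from the x-axis; with |JB| = 16.4, B = (-1.6941, -9.6278). JB ⟂ BM, so BM runs at -73.800°; with |BM| = 24.1, M = (5.0296, -32.771). ∠BMH = 140.8° gives MH at -34.600° from the x-axis; with |MH| = 12.1, H = (14.990, -39.642). Then cos ∠BHM = HB·HM / (|HB||HM|), giving 26.332°.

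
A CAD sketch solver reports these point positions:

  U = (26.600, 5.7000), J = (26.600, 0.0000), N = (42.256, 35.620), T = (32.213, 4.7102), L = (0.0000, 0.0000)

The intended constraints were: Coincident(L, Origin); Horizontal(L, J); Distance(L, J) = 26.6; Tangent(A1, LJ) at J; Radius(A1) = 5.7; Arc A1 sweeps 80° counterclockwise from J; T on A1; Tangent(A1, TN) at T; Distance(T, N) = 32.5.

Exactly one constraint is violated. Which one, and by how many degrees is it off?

Tangent(A1, TN) at T — off by 8.00°.

L = (0.00, 0.00) ✓; L.y = 0.00, J.y = 0.00 ✓; |LJ| = 26.60 ✓; ∠(UJ, JL) = 90.00° ✓; |UJ| = 5.700 ✓; bearing(U→T) − bearing(U→J) = 80.00° ✓; |UT| = 5.700 ✓; ∠(UT, TN) = 98.00° ✗; |TN| = 32.50 ✓.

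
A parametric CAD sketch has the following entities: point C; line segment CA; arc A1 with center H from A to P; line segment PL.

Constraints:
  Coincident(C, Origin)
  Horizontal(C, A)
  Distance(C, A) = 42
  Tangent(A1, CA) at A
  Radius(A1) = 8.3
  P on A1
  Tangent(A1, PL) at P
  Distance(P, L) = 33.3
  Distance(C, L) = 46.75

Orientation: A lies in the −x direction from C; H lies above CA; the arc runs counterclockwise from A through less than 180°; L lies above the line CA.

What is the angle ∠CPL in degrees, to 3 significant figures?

87.1°

C is at the origin; CA is horizontal with |CA| = 42.0 and A on the −x side, so A = (-42.0, 0.00). The tangent condition forces HA to be normal to CA, so H = A + (0, 8.3) = (-42.0, 8.30). Since HP ⟂ PL (tangency), |HL| = √(8.3² + 33.3²) = 34.3 regardless of where P sits on A1. So L lies on both circle(C, 46.75) and circle(H, 34.3); the above-CA intersection is L = (-26.2, 38.7). P is the foot of the tangent from L: P = (-33.9, 6.36).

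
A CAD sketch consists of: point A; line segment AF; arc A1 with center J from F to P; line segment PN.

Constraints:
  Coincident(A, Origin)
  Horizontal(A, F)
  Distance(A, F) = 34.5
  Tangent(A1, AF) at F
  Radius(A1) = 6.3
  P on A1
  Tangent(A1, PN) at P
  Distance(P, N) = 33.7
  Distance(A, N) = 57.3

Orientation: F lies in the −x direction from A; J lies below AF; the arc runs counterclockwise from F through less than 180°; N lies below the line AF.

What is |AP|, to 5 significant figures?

41.275

A is at the origin; A and F share the same y with |AF| = 34.5 and F on the −x side, so F = (-34.500, 0.0000). The tangent condition forces JF to be normal to AF, so J = F + (0, -6.3) = (-34.500, -6.3000). Since JP ⟂ PN (tangency), |JN| = √(6.3² + 33.7²) = 34.284 regardless of where P sits on A1. So N lies on both circle(A, 57.3) and circle(J, 34.284); the below-AF intersection is N = (-41.080, -39.946). P is the foot of the tangent from N: P = (-40.800, -6.2476).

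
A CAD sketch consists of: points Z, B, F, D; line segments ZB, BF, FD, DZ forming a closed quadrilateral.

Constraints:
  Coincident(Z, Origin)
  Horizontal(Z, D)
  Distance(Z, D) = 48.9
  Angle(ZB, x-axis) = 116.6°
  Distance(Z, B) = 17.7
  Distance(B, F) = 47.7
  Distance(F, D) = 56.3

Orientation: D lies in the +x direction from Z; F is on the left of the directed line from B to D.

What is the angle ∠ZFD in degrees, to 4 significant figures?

51.44°

Checks: |BF| = 47.70 ✓; |FD| = 56.30 ✓.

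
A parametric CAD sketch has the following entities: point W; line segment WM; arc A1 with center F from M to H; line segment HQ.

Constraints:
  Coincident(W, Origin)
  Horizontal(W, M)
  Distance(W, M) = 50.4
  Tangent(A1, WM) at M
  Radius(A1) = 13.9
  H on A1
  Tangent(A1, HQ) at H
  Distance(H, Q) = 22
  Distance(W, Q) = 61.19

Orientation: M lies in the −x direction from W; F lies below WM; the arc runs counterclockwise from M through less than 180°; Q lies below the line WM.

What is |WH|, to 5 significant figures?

65.125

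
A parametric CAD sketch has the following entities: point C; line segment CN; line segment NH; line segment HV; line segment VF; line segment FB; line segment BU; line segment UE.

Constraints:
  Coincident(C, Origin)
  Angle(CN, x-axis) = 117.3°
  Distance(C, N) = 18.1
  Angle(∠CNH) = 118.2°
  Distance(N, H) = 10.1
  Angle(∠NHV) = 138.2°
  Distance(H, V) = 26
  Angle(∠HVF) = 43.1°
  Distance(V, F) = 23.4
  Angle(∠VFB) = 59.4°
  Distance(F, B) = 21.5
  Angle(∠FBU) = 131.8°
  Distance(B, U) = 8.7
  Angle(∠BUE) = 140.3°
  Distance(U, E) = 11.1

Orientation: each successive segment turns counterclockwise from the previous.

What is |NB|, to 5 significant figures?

16.634

C is at the origin; CN runs at 117.3° with length 18.1, so N = (-8.3016, 16.084). ∠CNH = 118.2° gives NH at 179.10° from the x-axis; with |NH| = 10.1, H = (-18.400, 16.243). ∠NHV = 138.2° gives HV at -139.10° from the x-axis; with |HV| = 26.0, V = (-38.053, -0.78065). ∠HVF = 43.1° gives VF at -2.2000° from the x-axis; with |VF| = 23.4, F = (-14.670, -1.6789). ∠VFB = 59.4° gives FB at 118.40° from the x-axis; with |FB| = 21.5, B = (-24.896, 17.234). Then |NB| = |B − N| = 16.634.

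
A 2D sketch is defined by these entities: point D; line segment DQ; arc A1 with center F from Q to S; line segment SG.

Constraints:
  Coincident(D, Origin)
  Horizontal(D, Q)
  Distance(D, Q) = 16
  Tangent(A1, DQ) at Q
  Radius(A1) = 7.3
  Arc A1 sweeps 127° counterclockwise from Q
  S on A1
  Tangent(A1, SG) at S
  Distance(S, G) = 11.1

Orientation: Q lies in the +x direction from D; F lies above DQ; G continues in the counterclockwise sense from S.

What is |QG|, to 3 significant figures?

20.6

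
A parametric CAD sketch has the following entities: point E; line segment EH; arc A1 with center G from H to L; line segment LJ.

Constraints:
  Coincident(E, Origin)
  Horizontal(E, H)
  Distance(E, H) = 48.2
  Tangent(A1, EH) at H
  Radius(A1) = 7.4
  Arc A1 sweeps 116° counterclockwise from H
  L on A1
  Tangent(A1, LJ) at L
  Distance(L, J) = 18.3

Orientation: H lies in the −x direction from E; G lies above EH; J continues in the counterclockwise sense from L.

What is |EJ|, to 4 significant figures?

56.49

E is at the origin; E and H share the same y with |EH| = 48.2 and H on the −x side, so H = (-48.20, 0.000). The tangent condition forces GH to be normal to EH, so G = H + (0, 7.4) = (-48.20, 7.400). On A1, H sits at bearing -90° from G; a 116° counterclockwise sweep puts L at bearing 26°, so L = G + 7.4·(cos 26°, sin 26°) = (-41.55, 10.64). Since A1 is tangent to LJ there, GL ⟂ LJ, so LJ runs along (−sin 26°, cos 26°); with |LJ| = 18.3, J = (-49.57, 27.09). Then |EJ| = |J − E| = 56.49.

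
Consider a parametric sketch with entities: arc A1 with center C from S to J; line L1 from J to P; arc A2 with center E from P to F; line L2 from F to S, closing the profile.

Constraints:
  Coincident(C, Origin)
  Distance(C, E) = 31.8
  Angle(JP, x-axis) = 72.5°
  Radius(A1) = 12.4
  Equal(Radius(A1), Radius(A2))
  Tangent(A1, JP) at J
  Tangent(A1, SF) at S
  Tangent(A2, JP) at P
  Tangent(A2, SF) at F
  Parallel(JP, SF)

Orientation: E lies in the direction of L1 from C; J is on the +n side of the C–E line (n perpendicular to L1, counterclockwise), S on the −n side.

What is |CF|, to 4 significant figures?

34.13

The slot axis is L1's direction at 72.5°, so u = (cos 72.5°, sin 72.5°) = (0.3007, 0.9537) and n = (−sin 72.5°, cos 72.5°) = (-0.9537, 0.3007). C is at the origin and E lies 31.8 along u from C, so E = 31.8·u = (9.562, 30.33). Tangency of A1 to both parallel lines with radius 12.4 puts J and S at C ± 12.4·n: J = (-11.83, 3.729), S = (11.83, -3.729). Equal radii place P and F the same way about E: P = E + 12.4·n = (-2.264, 34.06), F = E − 12.4·n = (21.39, 26.60). Then |CF| = |F − C| = 34.13.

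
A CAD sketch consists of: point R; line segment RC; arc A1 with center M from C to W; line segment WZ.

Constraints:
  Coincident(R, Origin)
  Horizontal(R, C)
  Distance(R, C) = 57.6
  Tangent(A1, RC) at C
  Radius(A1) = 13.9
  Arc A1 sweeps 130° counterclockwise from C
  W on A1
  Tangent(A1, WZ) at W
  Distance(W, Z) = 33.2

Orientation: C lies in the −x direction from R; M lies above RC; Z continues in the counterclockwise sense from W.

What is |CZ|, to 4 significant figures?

49.44

On A1, C sits at bearing -90° from M; a 130° counterclockwise sweep puts W at bearing 40°, so W = M + 13.9·(cos 40°, sin 40°) = (-46.95, 22.83). Since A1 is tangent to WZ there, MW ⟂ WZ, so WZ runs along (−sin 40°, cos 40°); with |WZ| = 33.2, Z = (-68.29, 48.27). Then |CZ| = |Z − C| = 49.44.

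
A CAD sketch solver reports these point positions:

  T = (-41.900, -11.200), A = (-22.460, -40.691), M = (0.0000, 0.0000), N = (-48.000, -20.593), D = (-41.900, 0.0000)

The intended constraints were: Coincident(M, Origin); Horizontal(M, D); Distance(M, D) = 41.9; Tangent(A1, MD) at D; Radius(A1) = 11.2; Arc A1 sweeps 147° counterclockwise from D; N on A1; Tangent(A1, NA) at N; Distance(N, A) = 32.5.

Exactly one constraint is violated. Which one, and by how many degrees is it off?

Tangent(A1, NA) at N — off by 5.20°.

M = (0.00, 0.00) ✓; M.y = 0.00, D.y = 0.00 ✓; |MD| = 41.90 ✓; ∠(TD, DM) = 90.00° ✓; |TD| = 11.20 ✓; bearing(T→N) − bearing(T→D) = 147.0° ✓; |TN| = 11.20 ✓; ∠(TN, NA) = 95.20° ✗; |NA| = 32.50 ✓.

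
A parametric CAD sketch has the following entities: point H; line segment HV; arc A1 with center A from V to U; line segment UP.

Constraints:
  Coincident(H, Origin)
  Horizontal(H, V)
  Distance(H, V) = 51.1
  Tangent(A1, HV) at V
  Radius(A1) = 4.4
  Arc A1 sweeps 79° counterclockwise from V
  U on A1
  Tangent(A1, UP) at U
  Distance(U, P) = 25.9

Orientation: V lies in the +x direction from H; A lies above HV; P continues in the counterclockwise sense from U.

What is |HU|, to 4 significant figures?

55.53

Since A1 is tangent to HV there, AV ⟂ HV, so A = V + (0, 4.4) = (51.10, 4.400). On A1, V sits at bearing -90° from A; a 79° counterclockwise sweep puts U at bearing -11°, so U = A + 4.4·(cos -11°, sin -11°) = (55.42, 3.560). Then |HU| = |U − H| = 55.53.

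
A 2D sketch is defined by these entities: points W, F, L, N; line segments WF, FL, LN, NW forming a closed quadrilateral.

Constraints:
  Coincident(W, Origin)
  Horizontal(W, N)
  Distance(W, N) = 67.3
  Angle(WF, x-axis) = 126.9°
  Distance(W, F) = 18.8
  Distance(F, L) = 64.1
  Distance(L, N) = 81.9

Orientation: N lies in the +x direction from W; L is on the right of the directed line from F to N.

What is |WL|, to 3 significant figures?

47.9

Checks: |FL| = 64.10 ✓; |LN| = 81.90 ✓.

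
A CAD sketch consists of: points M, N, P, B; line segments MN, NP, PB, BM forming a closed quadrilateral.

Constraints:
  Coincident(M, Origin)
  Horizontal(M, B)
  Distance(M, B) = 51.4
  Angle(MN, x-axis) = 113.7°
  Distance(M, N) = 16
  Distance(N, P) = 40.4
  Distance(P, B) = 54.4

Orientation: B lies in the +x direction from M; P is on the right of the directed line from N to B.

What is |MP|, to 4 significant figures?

24.83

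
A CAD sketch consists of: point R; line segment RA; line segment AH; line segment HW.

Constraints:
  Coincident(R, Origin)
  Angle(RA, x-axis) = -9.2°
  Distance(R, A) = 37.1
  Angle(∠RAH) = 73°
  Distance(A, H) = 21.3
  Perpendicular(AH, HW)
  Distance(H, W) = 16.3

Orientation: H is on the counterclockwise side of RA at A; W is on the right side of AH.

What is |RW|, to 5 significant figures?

52.823

R is at the origin; RA runs at -9.2° with length 37.1, so A = 37.1·(cos -9.2°, sin -9.2°) = (36.623, -5.9316). ∠RAH = 73.0°, so AH runs at -9.2° + (180° − 73.0°) = 97.800° from the x-axis; with |AH| = 21.3, H = A + 21.3·(cos 97.800°, sin 97.800°) = (33.732, 15.171). AH ⟂ HW; with |HW| = 16.3 on the right of AH, W = H + 16.3·(0.99075, 0.13572) = (49.881, 17.384). Then |RW| = |W − R| = 52.823.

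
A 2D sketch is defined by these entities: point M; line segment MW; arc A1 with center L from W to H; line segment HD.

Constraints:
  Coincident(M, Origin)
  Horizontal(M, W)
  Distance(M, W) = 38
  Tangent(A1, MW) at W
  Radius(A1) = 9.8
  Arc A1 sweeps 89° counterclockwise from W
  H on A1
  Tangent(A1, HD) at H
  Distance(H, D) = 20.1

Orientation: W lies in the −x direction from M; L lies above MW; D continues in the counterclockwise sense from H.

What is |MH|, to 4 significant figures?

29.80

M is at the origin; MW is horizontal with |MW| = 38.0 and W on the −x side, so W = (-38.00, 0.000). Since A1 is tangent to MW there, LW ⟂ MW, so L = W + (0, 9.8) = (-38.00, 9.800). On A1, W sits at bearing -90° from L; an 89° counterclockwise sweep puts H at bearing -1°, so H = L + 9.8·(cos -1°, sin -1°) = (-28.20, 9.629). Then |MH| = |H − M| = 29.80.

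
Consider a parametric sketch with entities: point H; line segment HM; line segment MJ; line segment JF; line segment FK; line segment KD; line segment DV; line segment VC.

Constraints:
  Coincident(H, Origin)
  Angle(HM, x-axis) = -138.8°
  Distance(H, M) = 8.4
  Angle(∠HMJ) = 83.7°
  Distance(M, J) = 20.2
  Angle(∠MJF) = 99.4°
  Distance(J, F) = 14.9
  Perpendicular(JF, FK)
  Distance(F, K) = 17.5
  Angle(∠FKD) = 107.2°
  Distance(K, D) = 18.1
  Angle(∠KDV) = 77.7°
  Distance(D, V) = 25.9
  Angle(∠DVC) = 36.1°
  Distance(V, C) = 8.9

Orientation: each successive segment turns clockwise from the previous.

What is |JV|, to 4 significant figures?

5.469

H is at the origin; HM runs at -138.8° with length 8.4, so M = (-6.320, -5.533). ∠HMJ = 83.7° gives MJ at 124.9° from the x-axis; with |MJ| = 20.2, J = (-17.88, 11.03). ∠MJF = 99.4° gives JF at 44.30° from the x-axis; with |JF| = 14.9, F = (-7.214, 21.44). The perpendicularity gives FK at right angles to JF, so FK runs at -45.70°; with |FK| = 17.5, K = (5.008, 8.916). ∠FKD = 107.2° gives KD at -118.5° from the x-axis; with |KD| = 18.1, D = (-3.628, -6.991). ∠KDV = 77.7° gives DV at 139.2° from the x-axis; with |DV| = 25.9, V = (-23.23, 9.933). Then |JV| = |V − J| = 5.469.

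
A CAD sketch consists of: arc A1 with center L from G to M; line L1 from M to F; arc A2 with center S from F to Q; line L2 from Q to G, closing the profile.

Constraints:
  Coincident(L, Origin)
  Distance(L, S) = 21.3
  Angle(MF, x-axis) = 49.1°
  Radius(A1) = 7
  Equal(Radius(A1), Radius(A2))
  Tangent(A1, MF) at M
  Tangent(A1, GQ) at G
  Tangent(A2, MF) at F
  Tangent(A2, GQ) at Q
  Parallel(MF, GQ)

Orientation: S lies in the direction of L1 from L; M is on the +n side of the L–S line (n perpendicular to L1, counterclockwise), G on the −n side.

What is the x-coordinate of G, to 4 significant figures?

5.291

L is at the origin and S lies 21.3 along u from L, so S = 21.3·u = (13.95, 16.10). Tangency of A1 to both parallel lines with radius 7.0 puts M and G at L ± 7.0·n: M = (-5.291, 4.583), G = (5.291, -4.583). So G.x = 5.291.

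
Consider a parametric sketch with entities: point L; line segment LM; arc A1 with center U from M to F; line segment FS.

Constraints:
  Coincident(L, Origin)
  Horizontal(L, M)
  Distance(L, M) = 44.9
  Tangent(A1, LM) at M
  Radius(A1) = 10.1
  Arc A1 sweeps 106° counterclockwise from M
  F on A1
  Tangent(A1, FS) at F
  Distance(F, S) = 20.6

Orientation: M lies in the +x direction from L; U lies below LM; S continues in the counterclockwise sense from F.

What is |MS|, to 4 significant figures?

32.93

L is at the origin; LM is horizontal with |LM| = 44.9 and M on the +x side, so M = (44.90, 0.000). A1 meets LM tangentially, so UM is at right angles to LM, so U = M + (0, -10.1) = (44.90, -10.10). On A1, M sits at bearing 90° from U; a 106° counterclockwise sweep puts F at bearing 196°, so F = U + 10.1·(cos 196°, sin 196°) = (35.19, -12.88). Tangency of A1 to FS means the radius UF is perpendicular to FS, so FS runs along (−sin 196°, cos 196°); with |FS| = 20.6, S = (40.87, -32.69). Then |MS| = |S − M| = 32.93.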